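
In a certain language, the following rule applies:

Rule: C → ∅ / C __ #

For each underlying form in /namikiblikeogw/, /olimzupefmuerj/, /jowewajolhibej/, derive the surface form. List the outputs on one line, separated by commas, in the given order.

namikiblikeog, olimzupefmuer, jowewajolhibej

/namikiblikeogw/: /w/ is the second consonant of a word-final cluster /gw/, so it deletes. → [namikiblikeog].
/olimzupefmuerj/: /j/ is the second consonant of a word-final cluster /rj/, so it deletes. → [olimzupefmuer].
/jowewajolhibej/: the rule's environment is not met; surfaces unchanged as [jowewajolhibej].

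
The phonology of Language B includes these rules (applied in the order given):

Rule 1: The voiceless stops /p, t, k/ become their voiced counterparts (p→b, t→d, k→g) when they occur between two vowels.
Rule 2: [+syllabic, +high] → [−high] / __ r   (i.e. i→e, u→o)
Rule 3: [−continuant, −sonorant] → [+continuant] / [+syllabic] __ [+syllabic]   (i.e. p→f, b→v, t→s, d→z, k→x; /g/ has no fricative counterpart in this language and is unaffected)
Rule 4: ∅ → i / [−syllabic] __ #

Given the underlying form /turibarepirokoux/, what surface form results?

torivareverogouxi

Rule 1 (intervocalic voicing): /p/ is a voiceless stop between vowels /e/ and /i/, so it voices to [b]. /k/ is a voiceless stop between vowels /o/ and /o/, so it voices to [g]. /turibarepirokoux/ → turibarebirogoux.
Rule 2 (pre-rhotic lowering): /u/ is a high vowel immediately before /r/, so it lowers to [o]. /i/ is a high vowel immediately before /r/, so it lowers to [e]. /turibarebirogoux/ → toribareberogoux.
Rule 3 (intervocalic spirantization): /b/ is a stop between vowels /i/ and /a/, so it spirantizes to the fricative [v]. /b/ is a stop between vowels /e/ and /e/, so it spirantizes to the fricative [v]. /toribareberogoux/ → torivareverogoux.
Rule 4 (final i-epenthesis): the form ends in the consonant /x/, so [i] is inserted word-finally. /torivareverogoux/ → torivareverogouxi.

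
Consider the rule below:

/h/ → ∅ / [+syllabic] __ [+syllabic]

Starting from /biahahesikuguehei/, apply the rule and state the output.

biaaesikugueei

/h/ occurs between vowels /a/ and /a/, so it deletes.
/h/ occurs between vowels /a/ and /e/, so it deletes.
/h/ occurs between vowels /e/ and /e/, so it deletes.
Surface form: [biaaesikugueei].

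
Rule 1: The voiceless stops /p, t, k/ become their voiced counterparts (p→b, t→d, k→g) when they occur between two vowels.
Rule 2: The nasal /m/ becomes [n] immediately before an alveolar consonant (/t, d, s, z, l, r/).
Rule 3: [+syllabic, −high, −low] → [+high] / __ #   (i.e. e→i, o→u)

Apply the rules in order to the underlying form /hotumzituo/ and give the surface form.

Rule 1 (intervocalic voicing): /t/ is a voiceless stop between vowels /o/ and /u/, so it voices to [d]. /t/ is a voiceless stop between vowels /i/ and /u/, so it voices to [d]. /hotumzituo/ → hodumziduo.
Rule 2 (nasal place assimilation): /m/ precedes the alveolar consonant /z/, so it assimilates in place to [n]. /hodumziduo/ → hodunziduo.
Rule 3 (final vowel raising): /o/ is a mid vowel in word-final position, so it raises to [u]. /hodunziduo/ → hodunziduu.

hodunziduu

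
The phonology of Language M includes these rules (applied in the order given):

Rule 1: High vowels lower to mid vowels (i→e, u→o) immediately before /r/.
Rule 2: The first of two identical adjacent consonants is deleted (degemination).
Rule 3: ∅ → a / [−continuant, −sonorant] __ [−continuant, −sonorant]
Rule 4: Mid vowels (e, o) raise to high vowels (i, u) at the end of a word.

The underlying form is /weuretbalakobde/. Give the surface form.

Rule 1 (pre-rhotic lowering): /u/ is a high vowel immediately before /r/, so it lowers to [o]. /weuretbalakobde/ → weoretbalakobde.
Rule 2 (degemination): no segment meets the environment; /weoretbalakobde/ is unchanged.
Rule 3 (stop-cluster a-epenthesis): /t/ and /b/ form a stop–stop cluster, so [a] is inserted between them. /b/ and /d/ form a stop–stop cluster, so [a] is inserted between them. /weoretbalakobde/ → weoretabalakobade.
Rule 4 (final vowel raising): /e/ is a mid vowel in word-final position, so it raises to [i]. /weoretabalakobade/ → weoretabalakobadi.

weoretabalakobadi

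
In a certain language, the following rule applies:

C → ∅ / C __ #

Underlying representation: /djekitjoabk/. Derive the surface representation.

djekitjoab

/k/ is the second consonant of a word-final cluster /bk/, so it deletes.
Surface form: [djekitjoab].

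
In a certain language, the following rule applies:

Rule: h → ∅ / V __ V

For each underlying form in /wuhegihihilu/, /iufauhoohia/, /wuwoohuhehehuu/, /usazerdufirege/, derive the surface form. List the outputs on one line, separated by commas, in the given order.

wuegiiilu, iufauooia, wuwooueeuu, usazerdufirege

/wuhegihihilu/: /h/ occurs between vowels /u/ and /e/, so it deletes. /h/ occurs between vowels /i/ and /i/, so it deletes. /h/ occurs between vowels /i/ and /i/, so it deletes. → [wuegiiilu].
/iufauhoohia/: /h/ occurs between vowels /u/ and /o/, so it deletes. /h/ occurs between vowels /o/ and /i/, so it deletes. → [iufauooia].
/wuwoohuhehehuu/: /h/ occurs between vowels /o/ and /u/, so it deletes. /h/ occurs between vowels /u/ and /e/, so it deletes. /h/ occurs between vowels /e/ and /e/, so it deletes. /h/ occurs between vowels /e/ and /u/, so it deletes. → [wuwooueeuu].
/usazerdufirege/: the rule's environment is not met; surfaces unchanged as [usazerdufirege].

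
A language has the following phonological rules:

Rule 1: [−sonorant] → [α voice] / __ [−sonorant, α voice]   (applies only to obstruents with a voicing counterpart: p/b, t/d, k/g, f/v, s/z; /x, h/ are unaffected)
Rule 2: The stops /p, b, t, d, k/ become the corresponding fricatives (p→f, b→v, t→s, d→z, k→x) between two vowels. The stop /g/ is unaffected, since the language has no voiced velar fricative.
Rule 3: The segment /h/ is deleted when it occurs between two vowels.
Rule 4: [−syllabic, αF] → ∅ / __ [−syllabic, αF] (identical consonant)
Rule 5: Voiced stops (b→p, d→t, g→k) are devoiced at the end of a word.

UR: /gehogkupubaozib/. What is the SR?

Rule 1 (regressive voicing assimilation): /g/ precedes the voiceless obstruent /k/, so it devoices to [k] by assimilation. /gehogkupubaozib/ → gehokkupubaozib.
Rule 2 (intervocalic spirantization): /p/ is a stop between vowels /u/ and /u/, so it spirantizes to the fricative [f]. /b/ is a stop between vowels /u/ and /a/, so it spirantizes to the fricative [v]. /gehokkupubaozib/ → gehokkufuvaozib.
Rule 3 (intervocalic h-deletion): /h/ occurs between vowels /e/ and /o/, so it deletes. /gehokkufuvaozib/ → geokkufuvaozib.
Rule 4 (degemination): /kk/ is a geminate; the first /k/ deletes. /geokkufuvaozib/ → geokufuvaozib.
Rule 5 (final devoicing): /b/ is a voiced stop in word-final position, so it devoices to [p]. /geokufuvaozib/ → geokufuvaozip.

geokufuvaozip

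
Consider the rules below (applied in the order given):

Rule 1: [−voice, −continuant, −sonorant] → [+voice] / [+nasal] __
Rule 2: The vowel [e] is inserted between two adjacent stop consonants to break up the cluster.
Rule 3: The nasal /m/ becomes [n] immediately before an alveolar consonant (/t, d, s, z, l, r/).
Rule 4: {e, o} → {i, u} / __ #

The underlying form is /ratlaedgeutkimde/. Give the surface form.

ratlaedegeutekindi

Rule 1 (post-nasal voicing): no segment meets the environment; /ratlaedgeutkimde/ is unchanged.
Rule 2 (stop-cluster e-epenthesis): /d/ and /g/ form a stop–stop cluster, so [e] is inserted between them. /t/ and /k/ form a stop–stop cluster, so [e] is inserted between them. /ratlaedgeutkimde/ → ratlaedegeutekimde.
Rule 3 (nasal place assimilation): /m/ precedes the alveolar consonant /d/, so it assimilates in place to [n]. /ratlaedegeutekimde/ → ratlaedegeutekinde.
Rule 4 (final vowel raising): /e/ is a mid vowel in word-final position, so it raises to [i]. /ratlaedegeutekinde/ → ratlaedegeutekindi.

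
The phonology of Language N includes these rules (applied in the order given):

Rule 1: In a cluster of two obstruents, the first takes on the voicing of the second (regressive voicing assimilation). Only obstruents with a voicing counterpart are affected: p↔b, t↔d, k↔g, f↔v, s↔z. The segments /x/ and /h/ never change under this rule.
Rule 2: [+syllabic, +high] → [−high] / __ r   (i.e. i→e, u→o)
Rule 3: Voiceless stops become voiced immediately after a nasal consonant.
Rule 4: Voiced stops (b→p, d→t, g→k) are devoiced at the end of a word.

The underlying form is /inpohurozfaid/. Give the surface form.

inbohorosfait

Rule 1 (regressive voicing assimilation): /z/ precedes the voiceless obstruent /f/, so it devoices to [s] by assimilation. /inpohurozfaid/ → inpohurosfaid.
Rule 2 (pre-rhotic lowering): /u/ is a high vowel immediately before /r/, so it lowers to [o]. /inpohurosfaid/ → inpohorosfaid.
Rule 3 (post-nasal voicing): /p/ is a voiceless stop immediately after the nasal /n/, so it voices to [b]. /inpohorosfaid/ → inbohorosfaid.
Rule 4 (final devoicing): /d/ is a voiced stop in word-final position, so it devoices to [t]. /inbohorosfaid/ → inbohorosfait.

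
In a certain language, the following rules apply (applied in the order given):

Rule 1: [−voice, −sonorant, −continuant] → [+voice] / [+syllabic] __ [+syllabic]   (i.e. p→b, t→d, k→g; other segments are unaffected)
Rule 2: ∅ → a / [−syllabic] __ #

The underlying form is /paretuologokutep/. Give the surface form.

Rule 1 (intervocalic voicing): /t/ is a voiceless stop between vowels /e/ and /u/, so it voices to [d]. /k/ is a voiceless stop between vowels /o/ and /u/, so it voices to [g]. /t/ is a voiceless stop between vowels /u/ and /e/, so it voices to [d]. /paretuologokutep/ → pareduologogudep.
Rule 2 (final a-epenthesis): the form ends in the consonant /p/, so [a] is inserted word-finally. /pareduologogudep/ → pareduologogudepa.

pareduologogudepa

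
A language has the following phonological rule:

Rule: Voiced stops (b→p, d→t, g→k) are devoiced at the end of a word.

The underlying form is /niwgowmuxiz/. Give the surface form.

No segment of /niwgowmuxiz/ meets the structural description of the rule, so the form surfaces unchanged.

niwgowmuxiz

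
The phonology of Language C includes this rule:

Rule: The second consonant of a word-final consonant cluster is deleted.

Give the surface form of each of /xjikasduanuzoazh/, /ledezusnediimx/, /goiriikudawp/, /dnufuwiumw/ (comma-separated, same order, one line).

/xjikasduanuzoazh/: /h/ is the second consonant of a word-final cluster /zh/, so it deletes. → [xjikasduanuzoaz].
/ledezusnediimx/: /x/ is the second consonant of a word-final cluster /mx/, so it deletes. → [ledezusnediim].
/goiriikudawp/: /p/ is the second consonant of a word-final cluster /wp/, so it deletes. → [goiriikudaw].
/dnufuwiumw/: /w/ is the second consonant of a word-final cluster /mw/, so it deletes. → [dnufuwium].

xjikasduanuzoaz, ledezusnediim, goiriikudaw, dnufuwium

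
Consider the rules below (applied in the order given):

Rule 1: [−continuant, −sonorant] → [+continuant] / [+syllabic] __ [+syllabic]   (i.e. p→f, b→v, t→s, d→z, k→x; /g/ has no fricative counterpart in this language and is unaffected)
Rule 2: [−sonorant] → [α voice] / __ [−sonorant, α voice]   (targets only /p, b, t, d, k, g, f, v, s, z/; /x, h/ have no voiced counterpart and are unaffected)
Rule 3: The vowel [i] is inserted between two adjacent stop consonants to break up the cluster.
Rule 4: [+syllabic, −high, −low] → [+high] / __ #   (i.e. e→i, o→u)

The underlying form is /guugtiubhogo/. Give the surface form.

guukitiuphogu

Rule 1 (intervocalic spirantization): no segment meets the environment; /guugtiubhogo/ is unchanged.
Rule 2 (regressive voicing assimilation): /g/ precedes the voiceless obstruent /t/, so it devoices to [k] by assimilation. /b/ precedes the voiceless obstruent /h/, so it devoices to [p] by assimilation. /guugtiubhogo/ → guuktiuphogo.
Rule 3 (stop-cluster i-epenthesis): /k/ and /t/ form a stop–stop cluster, so [i] is inserted between them. /guuktiuphogo/ → guukitiuphogo.
Rule 4 (final vowel raising): /o/ is a mid vowel in word-final position, so it raises to [u]. /guukitiuphogo/ → guukitiuphogu.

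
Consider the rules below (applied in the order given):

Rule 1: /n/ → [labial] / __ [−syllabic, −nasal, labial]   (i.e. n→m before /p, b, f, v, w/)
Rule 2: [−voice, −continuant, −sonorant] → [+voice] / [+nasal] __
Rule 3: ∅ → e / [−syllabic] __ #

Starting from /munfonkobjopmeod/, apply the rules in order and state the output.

Rule 1 (nasal place assimilation): /n/ precedes the labial consonant /f/, so it assimilates in place to [m]. /munfonkobjopmeod/ → mumfonkobjopmeod.
Rule 2 (post-nasal voicing): /k/ is a voiceless stop immediately after the nasal /n/, so it voices to [g]. /mumfonkobjopmeod/ → mumfongobjopmeod.
Rule 3 (final e-epenthesis): the form ends in the consonant /d/, so [e] is inserted word-finally. /mumfongobjopmeod/ → mumfongobjopmeode.

mumfongobjopmeode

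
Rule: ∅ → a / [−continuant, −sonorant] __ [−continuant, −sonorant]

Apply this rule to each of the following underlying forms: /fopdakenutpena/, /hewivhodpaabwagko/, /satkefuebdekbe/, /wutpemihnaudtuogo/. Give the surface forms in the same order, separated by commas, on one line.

fopadakenutapena, hewivhodapaabwagako, satakefuebadekabe, wutapemihnaudatuogo

/fopdakenutpena/: /p/ and /d/ form a stop–stop cluster, so [a] is inserted between them. /t/ and /p/ form a stop–stop cluster, so [a] is inserted between them. → [fopadakenutapena].
/hewivhodpaabwagko/: /d/ and /p/ form a stop–stop cluster, so [a] is inserted between them. /g/ and /k/ form a stop–stop cluster, so [a] is inserted between them. → [hewivhodapaabwagako].
/satkefuebdekbe/: /t/ and /k/ form a stop–stop cluster, so [a] is inserted between them. /b/ and /d/ form a stop–stop cluster, so [a] is inserted between them. /k/ and /b/ form a stop–stop cluster, so [a] is inserted between them. → [satakefuebadekabe].
/wutpemihnaudtuogo/: /t/ and /p/ form a stop–stop cluster, so [a] is inserted between them. /d/ and /t/ form a stop–stop cluster, so [a] is inserted between them. → [wutapemihnaudatuogo].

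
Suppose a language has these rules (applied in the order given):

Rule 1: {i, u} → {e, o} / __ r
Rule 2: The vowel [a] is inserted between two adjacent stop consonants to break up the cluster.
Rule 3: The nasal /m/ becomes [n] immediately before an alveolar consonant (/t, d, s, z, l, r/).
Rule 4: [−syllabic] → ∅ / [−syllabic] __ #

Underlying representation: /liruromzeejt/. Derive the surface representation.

Rule 1 (pre-rhotic lowering): /i/ is a high vowel immediately before /r/, so it lowers to [e]. /u/ is a high vowel immediately before /r/, so it lowers to [o]. /liruromzeejt/ → leroromzeejt.
Rule 2 (stop-cluster a-epenthesis): no segment meets the environment; /leroromzeejt/ is unchanged.
Rule 3 (nasal place assimilation): /m/ precedes the alveolar consonant /z/, so it assimilates in place to [n]. /leroromzeejt/ → leroronzeejt.
Rule 4 (final cluster simplification): /t/ is the second consonant of a word-final cluster /jt/, so it deletes. /leroronzeejt/ → leroronzeej.

leroronzeej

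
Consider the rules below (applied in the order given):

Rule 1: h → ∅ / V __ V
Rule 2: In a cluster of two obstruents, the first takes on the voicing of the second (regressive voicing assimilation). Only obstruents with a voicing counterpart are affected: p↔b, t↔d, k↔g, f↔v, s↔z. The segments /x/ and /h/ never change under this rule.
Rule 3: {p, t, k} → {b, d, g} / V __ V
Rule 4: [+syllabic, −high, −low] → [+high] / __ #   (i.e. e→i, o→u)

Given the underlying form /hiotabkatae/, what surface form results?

hiodapkadai

Rule 1 (intervocalic h-deletion): no segment meets the environment; /hiotabkatae/ is unchanged.
Rule 2 (regressive voicing assimilation): /b/ precedes the voiceless obstruent /k/, so it devoices to [p] by assimilation. /hiotabkatae/ → hiotapkatae.
Rule 3 (intervocalic voicing): /t/ is a voiceless stop between vowels /o/ and /a/, so it voices to [d]. /t/ is a voiceless stop between vowels /a/ and /a/, so it voices to [d]. /hiotapkatae/ → hiodapkadae.
Rule 4 (final vowel raising): /e/ is a mid vowel in word-final position, so it raises to [i]. /hiodapkadae/ → hiodapkadai.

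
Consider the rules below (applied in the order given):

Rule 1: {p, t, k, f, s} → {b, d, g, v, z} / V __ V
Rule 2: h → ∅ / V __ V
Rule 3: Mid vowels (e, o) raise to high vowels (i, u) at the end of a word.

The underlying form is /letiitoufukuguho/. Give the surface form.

lediidouvuguguu

Rule 1 (intervocalic voicing): /t/ is a voiceless obstruent between vowels /e/ and /i/, so it voices to [d]. /t/ is a voiceless obstruent between vowels /i/ and /o/, so it voices to [d]. /f/ is a voiceless obstruent between vowels /u/ and /u/, so it voices to [v]. /k/ is a voiceless obstruent between vowels /u/ and /u/, so it voices to [g]. /letiitoufukuguho/ → lediidouvuguguho.
Rule 2 (intervocalic h-deletion): /h/ occurs between vowels /u/ and /o/, so it deletes. /lediidouvuguguho/ → lediidouvuguguo.
Rule 3 (final vowel raising): /o/ is a mid vowel in word-final position, so it raises to [u]. /lediidouvuguguo/ → lediidouvuguguu.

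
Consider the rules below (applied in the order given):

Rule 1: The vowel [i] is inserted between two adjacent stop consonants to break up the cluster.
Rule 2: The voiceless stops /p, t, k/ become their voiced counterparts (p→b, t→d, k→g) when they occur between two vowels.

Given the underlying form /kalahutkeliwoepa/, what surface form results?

kalahudigeliwoeba

Rule 1 (stop-cluster i-epenthesis): /t/ and /k/ form a stop–stop cluster, so [i] is inserted between them. /kalahutkeliwoepa/ → kalahutikeliwoepa.
Rule 2 (intervocalic voicing): /t/ is a voiceless stop between vowels /u/ and /i/, so it voices to [d]. /k/ is a voiceless stop between vowels /i/ and /e/, so it voices to [g]. /p/ is a voiceless stop between vowels /e/ and /a/, so it voices to [b]. /kalahutikeliwoepa/ → kalahudigeliwoeba.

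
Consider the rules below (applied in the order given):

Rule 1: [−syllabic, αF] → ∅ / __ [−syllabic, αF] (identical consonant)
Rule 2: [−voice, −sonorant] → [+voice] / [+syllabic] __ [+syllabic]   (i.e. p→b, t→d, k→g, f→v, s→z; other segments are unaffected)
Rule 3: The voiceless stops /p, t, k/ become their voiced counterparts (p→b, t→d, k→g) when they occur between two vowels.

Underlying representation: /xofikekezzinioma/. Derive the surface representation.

Rule 1 (degemination): /zz/ is a geminate; the first /z/ deletes. /xofikekezzinioma/ → xofikekezinioma.
Rule 2 (intervocalic voicing): /f/ is a voiceless obstruent between vowels /o/ and /i/, so it voices to [v]. /k/ is a voiceless obstruent between vowels /i/ and /e/, so it voices to [g]. /k/ is a voiceless obstruent between vowels /e/ and /e/, so it voices to [g]. /xofikekezinioma/ → xovigegezinioma.
Rule 3 (intervocalic voicing): no segment meets the environment; /xovigegezinioma/ is unchanged.

xovigegezinioma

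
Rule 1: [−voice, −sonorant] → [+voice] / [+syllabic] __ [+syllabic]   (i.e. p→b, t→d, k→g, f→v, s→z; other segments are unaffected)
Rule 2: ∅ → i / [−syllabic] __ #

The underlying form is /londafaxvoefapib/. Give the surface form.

Rule 1 (intervocalic voicing): /f/ is a voiceless obstruent between vowels /a/ and /a/, so it voices to [v]. /f/ is a voiceless obstruent between vowels /e/ and /a/, so it voices to [v]. /p/ is a voiceless obstruent between vowels /a/ and /i/, so it voices to [b]. /londafaxvoefapib/ → londavaxvoevabib.
Rule 2 (final i-epenthesis): the form ends in the consonant /b/, so [i] is inserted word-finally. /londavaxvoevabib/ → londavaxvoevabibi.

londavaxvoevabibi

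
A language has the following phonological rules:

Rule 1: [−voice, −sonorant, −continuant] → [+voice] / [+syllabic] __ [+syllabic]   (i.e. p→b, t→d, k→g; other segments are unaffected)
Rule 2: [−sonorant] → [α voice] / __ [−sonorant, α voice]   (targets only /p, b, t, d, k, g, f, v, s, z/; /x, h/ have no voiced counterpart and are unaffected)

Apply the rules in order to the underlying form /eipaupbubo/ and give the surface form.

Rule 1 (intervocalic voicing): /p/ is a voiceless stop between vowels /i/ and /a/, so it voices to [b]. /eipaupbubo/ → eibaupbubo.
Rule 2 (regressive voicing assimilation): /p/ precedes the voiced obstruent /b/, so it voices to [b] by assimilation. /eibaupbubo/ → eibaubbubo.

eibaubbubo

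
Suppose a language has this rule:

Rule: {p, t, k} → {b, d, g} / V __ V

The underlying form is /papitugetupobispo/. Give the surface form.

Scanning /papitugetupobispo/: /p/ at position 1 is not in the conditioning environment; /p/ is a voiceless stop between vowels /a/ and /i/, so it voices to [b]; /t/ is a voiceless stop between vowels /i/ and /u/, so it voices to [d]; /t/ is a voiceless stop between vowels /e/ and /u/, so it voices to [d]; /p/ is a voiceless stop between vowels /u/ and /o/, so it voices to [b]; /p/ at position 16 is not in the conditioning environment.
Result: [pabidugedubobispo].

pabidugedubobispo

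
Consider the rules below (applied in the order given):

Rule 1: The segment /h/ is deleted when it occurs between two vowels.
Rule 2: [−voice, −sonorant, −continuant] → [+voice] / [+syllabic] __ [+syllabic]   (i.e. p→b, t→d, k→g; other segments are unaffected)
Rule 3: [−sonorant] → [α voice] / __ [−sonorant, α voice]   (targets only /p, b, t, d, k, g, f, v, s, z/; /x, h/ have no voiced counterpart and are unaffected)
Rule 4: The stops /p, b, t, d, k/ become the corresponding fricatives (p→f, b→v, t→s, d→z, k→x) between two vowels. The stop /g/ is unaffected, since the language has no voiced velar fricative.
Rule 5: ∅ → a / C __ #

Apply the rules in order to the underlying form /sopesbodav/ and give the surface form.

sovezbozava

Rule 1 (intervocalic h-deletion): no segment meets the environment; /sopesbodav/ is unchanged.
Rule 2 (intervocalic voicing): /p/ is a voiceless stop between vowels /o/ and /e/, so it voices to [b]. /sopesbodav/ → sobesbodav.
Rule 3 (regressive voicing assimilation): /s/ precedes the voiced obstruent /b/, so it voices to [z] by assimilation. /sobesbodav/ → sobezbodav.
Rule 4 (intervocalic spirantization): /b/ is a stop between vowels /o/ and /e/, so it spirantizes to the fricative [v]. /d/ is a stop between vowels /o/ and /a/, so it spirantizes to the fricative [z]. /sobezbodav/ → sovezbozav.
Rule 5 (final a-epenthesis): the form ends in the consonant /v/, so [a] is inserted word-finally. /sovezbozav/ → sovezbozava.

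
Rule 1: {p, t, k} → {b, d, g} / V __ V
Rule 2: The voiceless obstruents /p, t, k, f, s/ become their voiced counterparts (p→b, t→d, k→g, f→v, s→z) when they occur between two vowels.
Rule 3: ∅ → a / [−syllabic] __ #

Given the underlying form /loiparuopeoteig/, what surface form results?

loibaruobeodeiga

Rule 1 (intervocalic voicing): /p/ is a voiceless stop between vowels /i/ and /a/, so it voices to [b]. /p/ is a voiceless stop between vowels /o/ and /e/, so it voices to [b]. /t/ is a voiceless stop between vowels /o/ and /e/, so it voices to [d]. /loiparuopeoteig/ → loibaruobeodeig.
Rule 2 (intervocalic voicing): no segment meets the environment; /loibaruobeodeig/ is unchanged.
Rule 3 (final a-epenthesis): the form ends in the consonant /g/, so [a] is inserted word-finally. /loibaruobeodeig/ → loibaruobeodeiga.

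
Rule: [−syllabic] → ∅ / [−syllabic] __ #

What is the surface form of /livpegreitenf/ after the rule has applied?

livpegreiten

/f/ is the second consonant of a word-final cluster /nf/, so it deletes.
Surface form: [livpegreiten].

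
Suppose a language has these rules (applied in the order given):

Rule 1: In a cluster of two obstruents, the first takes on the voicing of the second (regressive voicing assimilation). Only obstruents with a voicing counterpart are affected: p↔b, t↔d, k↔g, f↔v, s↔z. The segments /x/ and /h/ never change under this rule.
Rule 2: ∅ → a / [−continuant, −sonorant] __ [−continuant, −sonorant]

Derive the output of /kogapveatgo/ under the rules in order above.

kogabveadago

Rule 1 (regressive voicing assimilation): /p/ precedes the voiced obstruent /v/, so it voices to [b] by assimilation. /t/ precedes the voiced obstruent /g/, so it voices to [d] by assimilation. /kogapveatgo/ → kogabveadgo.
Rule 2 (stop-cluster a-epenthesis): /d/ and /g/ form a stop–stop cluster, so [a] is inserted between them. /kogabveadgo/ → kogabveadago.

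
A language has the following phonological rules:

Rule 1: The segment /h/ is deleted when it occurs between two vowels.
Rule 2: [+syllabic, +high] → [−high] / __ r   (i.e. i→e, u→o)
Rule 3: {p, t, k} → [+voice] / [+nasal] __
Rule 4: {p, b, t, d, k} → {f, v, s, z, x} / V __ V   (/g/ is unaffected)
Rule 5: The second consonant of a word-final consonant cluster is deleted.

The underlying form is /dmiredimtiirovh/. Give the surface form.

Rule 1 (intervocalic h-deletion): no segment meets the environment; /dmiredimtiirovh/ is unchanged.
Rule 2 (pre-rhotic lowering): /i/ is a high vowel immediately before /r/, so it lowers to [e]. /i/ is a high vowel immediately before /r/, so it lowers to [e]. /dmiredimtiirovh/ → dmeredimtierovh.
Rule 3 (post-nasal voicing): /t/ is a voiceless stop immediately after the nasal /m/, so it voices to [d]. /dmeredimtierovh/ → dmeredimdierovh.
Rule 4 (intervocalic spirantization): /d/ is a stop between vowels /e/ and /i/, so it spirantizes to the fricative [z]. /dmeredimdierovh/ → dmerezimdierovh.
Rule 5 (final cluster simplification): /h/ is the second consonant of a word-final cluster /vh/, so it deletes. /dmerezimdierovh/ → dmerezimdierov.

dmerezimdierov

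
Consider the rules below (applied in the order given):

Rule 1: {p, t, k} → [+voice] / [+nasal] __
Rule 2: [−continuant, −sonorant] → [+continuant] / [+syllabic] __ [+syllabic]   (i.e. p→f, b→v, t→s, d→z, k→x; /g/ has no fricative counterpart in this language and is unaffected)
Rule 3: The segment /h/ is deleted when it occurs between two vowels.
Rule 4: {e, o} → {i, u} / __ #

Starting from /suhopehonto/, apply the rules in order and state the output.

Rule 1 (post-nasal voicing): /t/ is a voiceless stop immediately after the nasal /n/, so it voices to [d]. /suhopehonto/ → suhopehondo.
Rule 2 (intervocalic spirantization): /p/ is a stop between vowels /o/ and /e/, so it spirantizes to the fricative [f]. /suhopehondo/ → suhofehondo.
Rule 3 (intervocalic h-deletion): /h/ occurs between vowels /u/ and /o/, so it deletes. /h/ occurs between vowels /e/ and /o/, so it deletes. /suhofehondo/ → suofeondo.
Rule 4 (final vowel raising): /o/ is a mid vowel in word-final position, so it raises to [u]. /suofeondo/ → suofeondu.

suofeondu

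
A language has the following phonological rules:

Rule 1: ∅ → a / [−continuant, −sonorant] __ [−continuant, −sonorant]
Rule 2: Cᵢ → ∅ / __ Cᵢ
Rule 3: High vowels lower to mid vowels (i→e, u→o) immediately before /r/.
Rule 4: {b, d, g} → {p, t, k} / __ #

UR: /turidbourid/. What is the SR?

toridaboorit

Rule 1 (stop-cluster a-epenthesis): /d/ and /b/ form a stop–stop cluster, so [a] is inserted between them. /turidbourid/ → turidabourid.
Rule 2 (degemination): no segment meets the environment; /turidabourid/ is unchanged.
Rule 3 (pre-rhotic lowering): /u/ is a high vowel immediately before /r/, so it lowers to [o]. /u/ is a high vowel immediately before /r/, so it lowers to [o]. /turidabourid/ → toridaboorid.
Rule 4 (final devoicing): /d/ is a voiced stop in word-final position, so it devoices to [t]. /toridaboorid/ → toridaboorit.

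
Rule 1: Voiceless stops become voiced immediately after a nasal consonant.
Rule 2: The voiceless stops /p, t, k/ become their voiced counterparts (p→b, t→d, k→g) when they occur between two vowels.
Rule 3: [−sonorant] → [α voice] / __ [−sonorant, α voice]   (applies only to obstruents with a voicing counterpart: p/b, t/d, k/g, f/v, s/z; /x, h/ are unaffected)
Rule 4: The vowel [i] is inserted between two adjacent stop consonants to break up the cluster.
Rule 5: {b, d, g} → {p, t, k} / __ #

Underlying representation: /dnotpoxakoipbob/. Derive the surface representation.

dnotipoxagoibibop

Rule 1 (post-nasal voicing): no segment meets the environment; /dnotpoxakoipbob/ is unchanged.
Rule 2 (intervocalic voicing): /k/ is a voiceless stop between vowels /a/ and /o/, so it voices to [g]. /dnotpoxakoipbob/ → dnotpoxagoipbob.
Rule 3 (regressive voicing assimilation): /p/ precedes the voiced obstruent /b/, so it voices to [b] by assimilation. /dnotpoxagoipbob/ → dnotpoxagoibbob.
Rule 4 (stop-cluster i-epenthesis): /t/ and /p/ form a stop–stop cluster, so [i] is inserted between them. /b/ and /b/ form a stop–stop cluster, so [i] is inserted between them. /dnotpoxagoibbob/ → dnotipoxagoibibob.
Rule 5 (final devoicing): /b/ is a voiced stop in word-final position, so it devoices to [p]. /dnotipoxagoibibob/ → dnotipoxagoibibop.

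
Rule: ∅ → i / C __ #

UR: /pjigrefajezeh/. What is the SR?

pjigrefajezehi

the form ends in the consonant /h/, so [i] is inserted word-finally.
Surface form: [pjigrefajezehi].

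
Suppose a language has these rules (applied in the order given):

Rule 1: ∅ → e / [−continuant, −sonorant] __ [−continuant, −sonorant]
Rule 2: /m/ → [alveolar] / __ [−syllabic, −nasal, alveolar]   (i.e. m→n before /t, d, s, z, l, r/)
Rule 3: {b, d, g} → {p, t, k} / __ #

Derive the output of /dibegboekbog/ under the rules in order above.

Rule 1 (stop-cluster e-epenthesis): /g/ and /b/ form a stop–stop cluster, so [e] is inserted between them. /k/ and /b/ form a stop–stop cluster, so [e] is inserted between them. /dibegboekbog/ → dibegeboekebog.
Rule 2 (nasal place assimilation): no segment meets the environment; /dibegeboekebog/ is unchanged.
Rule 3 (final devoicing): /g/ is a voiced stop in word-final position, so it devoices to [k]. /dibegeboekebog/ → dibegeboekebok.

dibegeboekebok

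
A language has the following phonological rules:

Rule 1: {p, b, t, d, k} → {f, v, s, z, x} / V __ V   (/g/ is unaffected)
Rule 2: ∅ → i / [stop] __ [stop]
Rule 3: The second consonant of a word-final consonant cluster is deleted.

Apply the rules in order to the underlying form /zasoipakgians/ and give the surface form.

zasoifakigian

Rule 1 (intervocalic spirantization): /p/ is a stop between vowels /i/ and /a/, so it spirantizes to the fricative [f]. /zasoipakgians/ → zasoifakgians.
Rule 2 (stop-cluster i-epenthesis): /k/ and /g/ form a stop–stop cluster, so [i] is inserted between them. /zasoifakgians/ → zasoifakigians.
Rule 3 (final cluster simplification): /s/ is the second consonant of a word-final cluster /ns/, so it deletes. /zasoifakigians/ → zasoifakigian.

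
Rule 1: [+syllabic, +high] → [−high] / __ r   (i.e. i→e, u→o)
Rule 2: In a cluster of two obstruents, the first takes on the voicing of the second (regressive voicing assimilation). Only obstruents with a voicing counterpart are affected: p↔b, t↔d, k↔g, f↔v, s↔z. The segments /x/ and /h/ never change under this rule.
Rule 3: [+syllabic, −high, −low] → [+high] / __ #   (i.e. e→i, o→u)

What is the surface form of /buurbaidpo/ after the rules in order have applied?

Rule 1 (pre-rhotic lowering): /u/ is a high vowel immediately before /r/, so it lowers to [o]. /buurbaidpo/ → buorbaidpo.
Rule 2 (regressive voicing assimilation): /d/ precedes the voiceless obstruent /p/, so it devoices to [t] by assimilation. /buorbaidpo/ → buorbaitpo.
Rule 3 (final vowel raising): /o/ is a mid vowel in word-final position, so it raises to [u]. /buorbaitpo/ → buorbaitpu.

buorbaitpu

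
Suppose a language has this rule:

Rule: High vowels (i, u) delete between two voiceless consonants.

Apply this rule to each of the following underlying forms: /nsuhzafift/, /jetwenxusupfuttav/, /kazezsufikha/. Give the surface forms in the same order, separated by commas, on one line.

nshzafft, jetwenxspfttav, kazezsfkha

/nsuhzafift/: /u/ is a high vowel flanked by voiceless consonants /s/ and /h/, so it deletes. /i/ is a high vowel flanked by voiceless consonants /f/ and /f/, so it deletes. → [nshzafft].
/jetwenxusupfuttav/: /u/ is a high vowel flanked by voiceless consonants /x/ and /s/, so it deletes. /u/ is a high vowel flanked by voiceless consonants /s/ and /p/, so it deletes. /u/ is a high vowel flanked by voiceless consonants /f/ and /t/, so it deletes. → [jetwenxspfttav].
/kazezsufikha/: /u/ is a high vowel flanked by voiceless consonants /s/ and /f/, so it deletes. /i/ is a high vowel flanked by voiceless consonants /f/ and /k/, so it deletes. → [kazezsfkha].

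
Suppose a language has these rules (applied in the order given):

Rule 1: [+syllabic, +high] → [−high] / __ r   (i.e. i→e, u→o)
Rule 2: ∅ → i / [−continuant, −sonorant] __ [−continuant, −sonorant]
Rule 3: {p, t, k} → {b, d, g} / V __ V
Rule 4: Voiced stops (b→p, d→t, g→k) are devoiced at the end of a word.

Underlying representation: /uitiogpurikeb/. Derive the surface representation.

uidiogiborigep

Rule 1 (pre-rhotic lowering): /u/ is a high vowel immediately before /r/, so it lowers to [o]. /uitiogpurikeb/ → uitiogporikeb.
Rule 2 (stop-cluster i-epenthesis): /g/ and /p/ form a stop–stop cluster, so [i] is inserted between them. /uitiogporikeb/ → uitiogiporikeb.
Rule 3 (intervocalic voicing): /t/ is a voiceless stop between vowels /i/ and /i/, so it voices to [d]. /p/ is a voiceless stop between vowels /i/ and /o/, so it voices to [b]. /k/ is a voiceless stop between vowels /i/ and /e/, so it voices to [g]. /uitiogiporikeb/ → uidiogiborigeb.
Rule 4 (final devoicing): /b/ is a voiced stop in word-final position, so it devoices to [p]. /uidiogiborigeb/ → uidiogiborigep.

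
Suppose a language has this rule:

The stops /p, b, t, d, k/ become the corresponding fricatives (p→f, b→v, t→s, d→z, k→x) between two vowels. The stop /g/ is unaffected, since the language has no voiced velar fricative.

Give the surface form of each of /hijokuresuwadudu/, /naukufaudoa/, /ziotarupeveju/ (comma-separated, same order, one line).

hijoxuresuwazuzu, nauxufauzoa, ziosarufeveju

/hijokuresuwadudu/: /k/ is a stop between vowels /o/ and /u/, so it spirantizes to the fricative [x]. /d/ is a stop between vowels /a/ and /u/, so it spirantizes to the fricative [z]. /d/ is a stop between vowels /u/ and /u/, so it spirantizes to the fricative [z]. → [hijoxuresuwazuzu].
/naukufaudoa/: /k/ is a stop between vowels /u/ and /u/, so it spirantizes to the fricative [x]. /d/ is a stop between vowels /u/ and /o/, so it spirantizes to the fricative [z]. → [nauxufauzoa].
/ziotarupeveju/: /t/ is a stop between vowels /o/ and /a/, so it spirantizes to the fricative [s]. /p/ is a stop between vowels /u/ and /e/, so it spirantizes to the fricative [f]. → [ziosarufeveju].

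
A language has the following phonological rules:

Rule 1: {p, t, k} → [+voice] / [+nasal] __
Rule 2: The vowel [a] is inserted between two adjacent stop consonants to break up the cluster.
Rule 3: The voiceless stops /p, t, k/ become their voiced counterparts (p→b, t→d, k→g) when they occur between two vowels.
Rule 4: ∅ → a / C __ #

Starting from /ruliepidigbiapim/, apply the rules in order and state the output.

ruliebidigabiabima

Rule 1 (post-nasal voicing): no segment meets the environment; /ruliepidigbiapim/ is unchanged.
Rule 2 (stop-cluster a-epenthesis): /g/ and /b/ form a stop–stop cluster, so [a] is inserted between them. /ruliepidigbiapim/ → ruliepidigabiapim.
Rule 3 (intervocalic voicing): /p/ is a voiceless stop between vowels /e/ and /i/, so it voices to [b]. /p/ is a voiceless stop between vowels /a/ and /i/, so it voices to [b]. /ruliepidigabiapim/ → ruliebidigabiabim.
Rule 4 (final a-epenthesis): the form ends in the consonant /m/, so [a] is inserted word-finally. /ruliebidigabiabim/ → ruliebidigabiabima.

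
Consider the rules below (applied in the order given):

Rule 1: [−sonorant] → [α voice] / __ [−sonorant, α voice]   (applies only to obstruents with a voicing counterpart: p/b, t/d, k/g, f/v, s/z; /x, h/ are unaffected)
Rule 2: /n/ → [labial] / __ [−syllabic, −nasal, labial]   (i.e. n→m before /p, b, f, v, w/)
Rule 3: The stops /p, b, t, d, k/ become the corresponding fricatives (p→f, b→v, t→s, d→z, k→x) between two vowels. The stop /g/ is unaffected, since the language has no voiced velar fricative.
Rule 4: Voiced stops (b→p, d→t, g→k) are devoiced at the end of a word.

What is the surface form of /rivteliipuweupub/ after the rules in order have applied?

rifteliifuweufup

Rule 1 (regressive voicing assimilation): /v/ precedes the voiceless obstruent /t/, so it devoices to [f] by assimilation. /rivteliipuweupub/ → rifteliipuweupub.
Rule 2 (nasal place assimilation): no segment meets the environment; /rifteliipuweupub/ is unchanged.
Rule 3 (intervocalic spirantization): /p/ is a stop between vowels /i/ and /u/, so it spirantizes to the fricative [f]. /p/ is a stop between vowels /u/ and /u/, so it spirantizes to the fricative [f]. /rifteliipuweupub/ → rifteliifuweufub.
Rule 4 (final devoicing): /b/ is a voiced stop in word-final position, so it devoices to [p]. /rifteliifuweufub/ → rifteliifuweufup.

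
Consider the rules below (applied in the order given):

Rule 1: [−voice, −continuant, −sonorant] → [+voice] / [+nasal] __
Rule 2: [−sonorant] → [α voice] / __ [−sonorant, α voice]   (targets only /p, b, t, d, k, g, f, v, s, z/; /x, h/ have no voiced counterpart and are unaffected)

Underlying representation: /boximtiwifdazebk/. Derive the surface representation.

boximdiwivdazepk

Rule 1 (post-nasal voicing): /t/ is a voiceless stop immediately after the nasal /m/, so it voices to [d]. /boximtiwifdazebk/ → boximdiwifdazebk.
Rule 2 (regressive voicing assimilation): /f/ precedes the voiced obstruent /d/, so it voices to [v] by assimilation. /b/ precedes the voiceless obstruent /k/, so it devoices to [p] by assimilation. /boximdiwifdazebk/ → boximdiwivdazepk.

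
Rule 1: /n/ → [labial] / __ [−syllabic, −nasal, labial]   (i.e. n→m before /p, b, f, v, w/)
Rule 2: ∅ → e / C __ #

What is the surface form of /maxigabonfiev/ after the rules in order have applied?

maxigabomfieve

Rule 1 (nasal place assimilation): /n/ precedes the labial consonant /f/, so it assimilates in place to [m]. /maxigabonfiev/ → maxigabomfiev.
Rule 2 (final e-epenthesis): the form ends in the consonant /v/, so [e] is inserted word-finally. /maxigabomfiev/ → maxigabomfieve.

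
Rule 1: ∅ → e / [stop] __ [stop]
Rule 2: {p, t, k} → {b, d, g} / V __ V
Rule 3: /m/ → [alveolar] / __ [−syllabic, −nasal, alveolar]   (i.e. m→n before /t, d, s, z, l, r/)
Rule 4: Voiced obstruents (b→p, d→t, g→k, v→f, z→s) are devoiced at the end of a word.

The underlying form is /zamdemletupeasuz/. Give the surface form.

zandenledubeasus

Rule 1 (stop-cluster e-epenthesis): no segment meets the environment; /zamdemletupeasuz/ is unchanged.
Rule 2 (intervocalic voicing): /t/ is a voiceless stop between vowels /e/ and /u/, so it voices to [d]. /p/ is a voiceless stop between vowels /u/ and /e/, so it voices to [b]. /zamdemletupeasuz/ → zamdemledubeasuz.
Rule 3 (nasal place assimilation): /m/ precedes the alveolar consonant /d/, so it assimilates in place to [n]. /m/ precedes the alveolar consonant /l/, so it assimilates in place to [n]. /zamdemledubeasuz/ → zandenledubeasuz.
Rule 4 (final devoicing): /z/ is a voiced obstruent in word-final position, so it devoices to [s]. /zandenledubeasuz/ → zandenledubeasus.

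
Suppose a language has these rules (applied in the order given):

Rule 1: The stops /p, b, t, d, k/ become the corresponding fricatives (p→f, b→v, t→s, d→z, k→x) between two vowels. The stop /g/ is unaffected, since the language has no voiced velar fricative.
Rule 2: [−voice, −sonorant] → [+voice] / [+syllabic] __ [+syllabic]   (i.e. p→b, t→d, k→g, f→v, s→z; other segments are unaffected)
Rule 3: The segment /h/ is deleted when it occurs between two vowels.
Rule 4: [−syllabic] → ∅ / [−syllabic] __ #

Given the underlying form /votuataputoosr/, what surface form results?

vozuazavuzoos

Rule 1 (intervocalic spirantization): /t/ is a stop between vowels /o/ and /u/, so it spirantizes to the fricative [s]. /t/ is a stop between vowels /a/ and /a/, so it spirantizes to the fricative [s]. /p/ is a stop between vowels /a/ and /u/, so it spirantizes to the fricative [f]. /t/ is a stop between vowels /u/ and /o/, so it spirantizes to the fricative [s]. /votuataputoosr/ → vosuasafusoosr.
Rule 2 (intervocalic voicing): /s/ is a voiceless obstruent between vowels /o/ and /u/, so it voices to [z]. /s/ is a voiceless obstruent between vowels /a/ and /a/, so it voices to [z]. /f/ is a voiceless obstruent between vowels /a/ and /u/, so it voices to [v]. /s/ is a voiceless obstruent between vowels /u/ and /o/, so it voices to [z]. /vosuasafusoosr/ → vozuazavuzoosr.
Rule 3 (intervocalic h-deletion): no segment meets the environment; /vozuazavuzoosr/ is unchanged.
Rule 4 (final cluster simplification): /r/ is the second consonant of a word-final cluster /sr/, so it deletes. /vozuazavuzoosr/ → vozuazavuzoos.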